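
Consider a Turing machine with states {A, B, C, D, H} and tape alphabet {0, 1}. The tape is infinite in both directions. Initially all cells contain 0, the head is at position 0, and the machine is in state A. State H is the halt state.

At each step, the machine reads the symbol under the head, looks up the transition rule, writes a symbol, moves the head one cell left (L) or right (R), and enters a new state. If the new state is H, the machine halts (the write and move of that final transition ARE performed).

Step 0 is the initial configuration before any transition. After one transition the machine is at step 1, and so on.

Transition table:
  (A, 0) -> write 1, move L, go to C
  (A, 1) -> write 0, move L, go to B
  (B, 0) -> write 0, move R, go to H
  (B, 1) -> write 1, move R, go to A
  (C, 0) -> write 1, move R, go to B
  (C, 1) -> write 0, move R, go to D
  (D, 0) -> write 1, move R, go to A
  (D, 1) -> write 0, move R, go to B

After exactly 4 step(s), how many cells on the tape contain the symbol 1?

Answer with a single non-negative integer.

Step 1: in state A at pos 0, read 0 -> (A,0)->write 1,move L,goto C. Now: state=C, head=-1, tape[-2..1]=0010 (head:  ^)
Step 2: in state C at pos -1, read 0 -> (C,0)->write 1,move R,goto B. Now: state=B, head=0, tape[-2..1]=0110 (head:   ^)
Step 3: in state B at pos 0, read 1 -> (B,1)->write 1,move R,goto A. Now: state=A, head=1, tape[-2..2]=01100 (head:    ^)
Step 4: in state A at pos 1, read 0 -> (A,0)->write 1,move L,goto C. Now: state=C, head=0, tape[-2..2]=01110 (head:   ^)
Cells containing 1 after step 4: {-1, 0, 1} -> 3 cell(s)

Answer: 3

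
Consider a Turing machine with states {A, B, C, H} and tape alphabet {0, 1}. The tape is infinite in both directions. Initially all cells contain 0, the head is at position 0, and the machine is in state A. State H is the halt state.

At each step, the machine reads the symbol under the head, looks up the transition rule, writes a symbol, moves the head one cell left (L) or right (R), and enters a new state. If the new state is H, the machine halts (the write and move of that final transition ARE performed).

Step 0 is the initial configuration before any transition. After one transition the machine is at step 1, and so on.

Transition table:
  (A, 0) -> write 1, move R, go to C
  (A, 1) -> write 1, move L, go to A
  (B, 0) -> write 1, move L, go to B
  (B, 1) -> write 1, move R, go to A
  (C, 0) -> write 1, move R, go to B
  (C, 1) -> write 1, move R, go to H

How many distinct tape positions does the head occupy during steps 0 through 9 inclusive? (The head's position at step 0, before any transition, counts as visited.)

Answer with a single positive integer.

Answer: 4

Derivation:
Step 1: in state A at pos 0, read 0 -> (A,0)->write 1,move R,goto C. Now: state=C, head=1, tape[-1..2]=0100 (head:   ^)
Step 2: in state C at pos 1, read 0 -> (C,0)->write 1,move R,goto B. Now: state=B, head=2, tape[-1..3]=01100 (head:    ^)
Step 3: in state B at pos 2, read 0 -> (B,0)->write 1,move L,goto B. Now: state=B, head=1, tape[-1..3]=01110 (head:   ^)
Step 4: in state B at pos 1, read 1 -> (B,1)->write 1,move R,goto A. Now: state=A, head=2, tape[-1..3]=01110 (head:    ^)
Step 5: in state A at pos 2, read 1 -> (A,1)->write 1,move L,goto A. Now: state=A, head=1, tape[-1..3]=01110 (head:   ^)
Step 6: in state A at pos 1, read 1 -> (A,1)->write 1,move L,goto A. Now: state=A, head=0, tape[-1..3]=01110 (head:  ^)
Step 7: in state A at pos 0, read 1 -> (A,1)->write 1,move L,goto A. Now: state=A, head=-1, tape[-2..3]=001110 (head:  ^)
Step 8: in state A at pos -1, read 0 -> (A,0)->write 1,move R,goto C. Now: state=C, head=0, tape[-2..3]=011110 (head:   ^)
Step 9: in state C at pos 0, read 1 -> (C,1)->write 1,move R,goto H. Now: state=H, head=1, tape[-2..3]=011110 (head:    ^)
Head positions at steps 0..9: starting at 0, distinct positions visited = {-1, 0, 1, 2} -> 4 position(s)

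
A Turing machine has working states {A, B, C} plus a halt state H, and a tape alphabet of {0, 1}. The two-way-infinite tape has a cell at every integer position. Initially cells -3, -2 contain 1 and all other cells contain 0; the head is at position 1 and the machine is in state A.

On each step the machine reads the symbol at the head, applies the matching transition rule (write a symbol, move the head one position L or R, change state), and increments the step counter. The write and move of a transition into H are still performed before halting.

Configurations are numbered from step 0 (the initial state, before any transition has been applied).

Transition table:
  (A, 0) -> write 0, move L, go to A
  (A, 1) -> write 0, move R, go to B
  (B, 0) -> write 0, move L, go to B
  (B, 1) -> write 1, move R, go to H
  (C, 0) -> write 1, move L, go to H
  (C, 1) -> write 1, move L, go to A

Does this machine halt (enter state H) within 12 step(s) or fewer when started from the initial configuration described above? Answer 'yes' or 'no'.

Step 1: in state A at pos 1, read 0 -> (A,0)->write 0,move L,goto A. Now: state=A, head=0, tape[-4..2]=0110000 (head:     ^)
Step 2: in state A at pos 0, read 0 -> (A,0)->write 0,move L,goto A. Now: state=A, head=-1, tape[-4..2]=0110000 (head:    ^)
Step 3: in state A at pos -1, read 0 -> (A,0)->write 0,move L,goto A. Now: state=A, head=-2, tape[-4..2]=0110000 (head:   ^)
Step 4: in state A at pos -2, read 1 -> (A,1)->write 0,move R,goto B. Now: state=B, head=-1, tape[-4..2]=0100000 (head:    ^)
Step 5: in state B at pos -1, read 0 -> (B,0)->write 0,move L,goto B. Now: state=B, head=-2, tape[-4..2]=0100000 (head:   ^)
Step 6: in state B at pos -2, read 0 -> (B,0)->write 0,move L,goto B. Now: state=B, head=-3, tape[-4..2]=0100000 (head:  ^)
Step 7: in state B at pos -3, read 1 -> (B,1)->write 1,move R,goto H. Now: state=H, head=-2, tape[-4..2]=0100000 (head:   ^)
State H reached at step 7; 7 <= 12 -> yes

Answer: yes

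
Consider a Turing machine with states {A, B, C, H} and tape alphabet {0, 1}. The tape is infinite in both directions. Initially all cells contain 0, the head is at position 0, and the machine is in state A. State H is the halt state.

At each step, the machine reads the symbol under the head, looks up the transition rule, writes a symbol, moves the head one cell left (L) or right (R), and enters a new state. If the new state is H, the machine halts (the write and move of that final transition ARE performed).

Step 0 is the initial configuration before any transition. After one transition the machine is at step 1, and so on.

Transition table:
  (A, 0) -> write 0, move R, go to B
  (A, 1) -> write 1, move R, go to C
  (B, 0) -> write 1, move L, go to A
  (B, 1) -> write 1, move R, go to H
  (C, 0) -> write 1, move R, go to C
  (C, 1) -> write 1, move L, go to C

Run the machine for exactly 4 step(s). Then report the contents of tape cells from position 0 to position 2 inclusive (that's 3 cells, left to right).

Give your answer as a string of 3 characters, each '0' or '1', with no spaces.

Step 1: in state A at pos 0, read 0 -> (A,0)->write 0,move R,goto B. Now: state=B, head=1, tape[-1..2]=0000 (head:   ^)
Step 2: in state B at pos 1, read 0 -> (B,0)->write 1,move L,goto A. Now: state=A, head=0, tape[-1..2]=0010 (head:  ^)
Step 3: in state A at pos 0, read 0 -> (A,0)->write 0,move R,goto B. Now: state=B, head=1, tape[-1..2]=0010 (head:   ^)
Step 4: in state B at pos 1, read 1 -> (B,1)->write 1,move R,goto H. Now: state=H, head=2, tape[-1..3]=00100 (head:    ^)

Answer: 010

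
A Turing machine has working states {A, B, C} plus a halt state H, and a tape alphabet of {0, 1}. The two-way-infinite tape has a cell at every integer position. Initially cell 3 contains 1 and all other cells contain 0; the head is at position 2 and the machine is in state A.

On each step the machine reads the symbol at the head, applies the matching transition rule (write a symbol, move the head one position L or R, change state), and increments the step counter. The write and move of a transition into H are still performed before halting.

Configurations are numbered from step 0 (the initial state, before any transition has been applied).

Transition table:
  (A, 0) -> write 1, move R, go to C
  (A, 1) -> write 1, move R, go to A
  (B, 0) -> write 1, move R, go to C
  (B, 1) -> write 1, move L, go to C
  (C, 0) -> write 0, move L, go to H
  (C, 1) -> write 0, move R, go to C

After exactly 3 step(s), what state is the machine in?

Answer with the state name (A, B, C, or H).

Answer: H

Derivation:
Step 1: in state A at pos 2, read 0 -> (A,0)->write 1,move R,goto C. Now: state=C, head=3, tape[1..4]=0110 (head:   ^)
Step 2: in state C at pos 3, read 1 -> (C,1)->write 0,move R,goto C. Now: state=C, head=4, tape[1..5]=01000 (head:    ^)
Step 3: in state C at pos 4, read 0 -> (C,0)->write 0,move L,goto H. Now: state=H, head=3, tape[1..5]=01000 (head:   ^)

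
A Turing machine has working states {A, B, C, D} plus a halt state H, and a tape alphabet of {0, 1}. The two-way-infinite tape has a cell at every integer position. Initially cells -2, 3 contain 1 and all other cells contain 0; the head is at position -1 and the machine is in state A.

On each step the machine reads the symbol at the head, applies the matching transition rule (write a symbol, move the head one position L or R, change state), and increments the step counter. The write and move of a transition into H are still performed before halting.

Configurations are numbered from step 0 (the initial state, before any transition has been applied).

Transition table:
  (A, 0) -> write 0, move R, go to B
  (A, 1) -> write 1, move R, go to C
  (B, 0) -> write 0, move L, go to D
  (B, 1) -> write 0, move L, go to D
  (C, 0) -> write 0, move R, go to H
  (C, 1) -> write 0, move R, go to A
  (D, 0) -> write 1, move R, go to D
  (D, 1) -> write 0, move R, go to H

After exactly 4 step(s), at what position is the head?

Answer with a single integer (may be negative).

Answer: 1

Derivation:
Step 1: in state A at pos -1, read 0 -> (A,0)->write 0,move R,goto B. Now: state=B, head=0, tape[-3..4]=01000010 (head:    ^)
Step 2: in state B at pos 0, read 0 -> (B,0)->write 0,move L,goto D. Now: state=D, head=-1, tape[-3..4]=01000010 (head:   ^)
Step 3: in state D at pos -1, read 0 -> (D,0)->write 1,move R,goto D. Now: state=D, head=0, tape[-3..4]=01100010 (head:    ^)
Step 4: in state D at pos 0, read 0 -> (D,0)->write 1,move R,goto D. Now: state=D, head=1, tape[-3..4]=01110010 (head:     ^)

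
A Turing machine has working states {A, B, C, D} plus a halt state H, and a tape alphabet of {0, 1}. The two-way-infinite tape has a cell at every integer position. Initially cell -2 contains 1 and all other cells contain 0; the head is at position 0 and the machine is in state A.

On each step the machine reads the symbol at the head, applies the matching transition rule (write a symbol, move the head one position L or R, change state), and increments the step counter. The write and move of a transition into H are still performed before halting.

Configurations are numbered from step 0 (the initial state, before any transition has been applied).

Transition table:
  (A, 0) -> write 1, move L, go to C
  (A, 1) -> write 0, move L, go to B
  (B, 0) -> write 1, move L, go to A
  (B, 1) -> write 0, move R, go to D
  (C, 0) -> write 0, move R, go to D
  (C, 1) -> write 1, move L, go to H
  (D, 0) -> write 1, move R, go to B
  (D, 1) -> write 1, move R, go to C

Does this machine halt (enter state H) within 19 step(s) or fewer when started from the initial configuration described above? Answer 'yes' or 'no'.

Step 1: in state A at pos 0, read 0 -> (A,0)->write 1,move L,goto C. Now: state=C, head=-1, tape[-3..1]=01010 (head:   ^)
Step 2: in state C at pos -1, read 0 -> (C,0)->write 0,move R,goto D. Now: state=D, head=0, tape[-3..1]=01010 (head:    ^)
Step 3: in state D at pos 0, read 1 -> (D,1)->write 1,move R,goto C. Now: state=C, head=1, tape[-3..2]=010100 (head:     ^)
Step 4: in state C at pos 1, read 0 -> (C,0)->write 0,move R,goto D. Now: state=D, head=2, tape[-3..3]=0101000 (head:      ^)
Step 5: in state D at pos 2, read 0 -> (D,0)->write 1,move R,goto B. Now: state=B, head=3, tape[-3..4]=01010100 (head:       ^)
Step 6: in state B at pos 3, read 0 -> (B,0)->write 1,move L,goto A. Now: state=A, head=2, tape[-3..4]=01010110 (head:      ^)
Step 7: in state A at pos 2, read 1 -> (A,1)->write 0,move L,goto B. Now: state=B, head=1, tape[-3..4]=01010010 (head:     ^)
Step 8: in state B at pos 1, read 0 -> (B,0)->write 1,move L,goto A. Now: state=A, head=0, tape[-3..4]=01011010 (head:    ^)
Step 9: in state A at pos 0, read 1 -> (A,1)->write 0,move L,goto B. Now: state=B, head=-1, tape[-3..4]=01001010 (head:   ^)
Step 10: in state B at pos -1, read 0 -> (B,0)->write 1,move L,goto A. Now: state=A, head=-2, tape[-3..4]=01101010 (head:  ^)
Step 11: in state A at pos -2, read 1 -> (A,1)->write 0,move L,goto B. Now: state=B, head=-3, tape[-4..4]=000101010 (head:  ^)
Step 12: in state B at pos -3, read 0 -> (B,0)->write 1,move L,goto A. Now: state=A, head=-4, tape[-5..4]=0010101010 (head:  ^)
Step 13: in state A at pos -4, read 0 -> (A,0)->write 1,move L,goto C. Now: state=C, head=-5, tape[-6..4]=00110101010 (head:  ^)
Step 14: in state C at pos -5, read 0 -> (C,0)->write 0,move R,goto D. Now: state=D, head=-4, tape[-6..4]=00110101010 (head:   ^)
Step 15: in state D at pos -4, read 1 -> (D,1)->write 1,move R,goto C. Now: state=C, head=-3, tape[-6..4]=00110101010 (head:    ^)
Step 16: in state C at pos -3, read 1 -> (C,1)->write 1,move L,goto H. Now: state=H, head=-4, tape[-6..4]=00110101010 (head:   ^)
State H reached at step 16; 16 <= 19 -> yes

Answer: yes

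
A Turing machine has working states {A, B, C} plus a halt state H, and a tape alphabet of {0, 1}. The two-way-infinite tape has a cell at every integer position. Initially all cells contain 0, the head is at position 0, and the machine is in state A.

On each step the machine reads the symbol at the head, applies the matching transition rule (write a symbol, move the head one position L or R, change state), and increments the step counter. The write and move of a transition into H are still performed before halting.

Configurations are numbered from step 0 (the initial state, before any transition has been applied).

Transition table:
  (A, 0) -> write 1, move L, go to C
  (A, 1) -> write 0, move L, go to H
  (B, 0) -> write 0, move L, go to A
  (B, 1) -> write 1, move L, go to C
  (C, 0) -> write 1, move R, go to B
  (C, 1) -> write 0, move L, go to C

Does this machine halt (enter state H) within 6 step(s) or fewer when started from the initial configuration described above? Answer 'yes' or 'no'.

Answer: no

Derivation:
Step 1: in state A at pos 0, read 0 -> (A,0)->write 1,move L,goto C. Now: state=C, head=-1, tape[-2..1]=0010 (head:  ^)
Step 2: in state C at pos -1, read 0 -> (C,0)->write 1,move R,goto B. Now: state=B, head=0, tape[-2..1]=0110 (head:   ^)
Step 3: in state B at pos 0, read 1 -> (B,1)->write 1,move L,goto C. Now: state=C, head=-1, tape[-2..1]=0110 (head:  ^)
Step 4: in state C at pos -1, read 1 -> (C,1)->write 0,move L,goto C. Now: state=C, head=-2, tape[-3..1]=00010 (head:  ^)
Step 5: in state C at pos -2, read 0 -> (C,0)->write 1,move R,goto B. Now: state=B, head=-1, tape[-3..1]=01010 (head:   ^)
Step 6: in state B at pos -1, read 0 -> (B,0)->write 0,move L,goto A. Now: state=A, head=-2, tape[-3..1]=01010 (head:  ^)
After 6 step(s): state = A (not H) -> not halted within 6 -> no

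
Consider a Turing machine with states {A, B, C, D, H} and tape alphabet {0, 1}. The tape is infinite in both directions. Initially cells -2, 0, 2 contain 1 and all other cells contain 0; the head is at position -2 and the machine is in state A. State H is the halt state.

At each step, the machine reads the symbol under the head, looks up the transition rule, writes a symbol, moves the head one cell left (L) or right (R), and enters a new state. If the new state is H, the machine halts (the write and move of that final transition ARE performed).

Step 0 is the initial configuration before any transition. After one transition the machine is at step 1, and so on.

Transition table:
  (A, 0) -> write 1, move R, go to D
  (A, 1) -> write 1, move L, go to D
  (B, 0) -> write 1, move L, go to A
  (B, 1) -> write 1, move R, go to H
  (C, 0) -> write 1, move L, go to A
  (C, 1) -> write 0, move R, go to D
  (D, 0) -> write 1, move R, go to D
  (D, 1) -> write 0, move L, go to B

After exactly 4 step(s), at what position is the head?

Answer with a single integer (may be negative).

Answer: -2

Derivation:
Step 1: in state A at pos -2, read 1 -> (A,1)->write 1,move L,goto D. Now: state=D, head=-3, tape[-4..3]=00101010 (head:  ^)
Step 2: in state D at pos -3, read 0 -> (D,0)->write 1,move R,goto D. Now: state=D, head=-2, tape[-4..3]=01101010 (head:   ^)
Step 3: in state D at pos -2, read 1 -> (D,1)->write 0,move L,goto B. Now: state=B, head=-3, tape[-4..3]=01001010 (head:  ^)
Step 4: in state B at pos -3, read 1 -> (B,1)->write 1,move R,goto H. Now: state=H, head=-2, tape[-4..3]=01001010 (head:   ^)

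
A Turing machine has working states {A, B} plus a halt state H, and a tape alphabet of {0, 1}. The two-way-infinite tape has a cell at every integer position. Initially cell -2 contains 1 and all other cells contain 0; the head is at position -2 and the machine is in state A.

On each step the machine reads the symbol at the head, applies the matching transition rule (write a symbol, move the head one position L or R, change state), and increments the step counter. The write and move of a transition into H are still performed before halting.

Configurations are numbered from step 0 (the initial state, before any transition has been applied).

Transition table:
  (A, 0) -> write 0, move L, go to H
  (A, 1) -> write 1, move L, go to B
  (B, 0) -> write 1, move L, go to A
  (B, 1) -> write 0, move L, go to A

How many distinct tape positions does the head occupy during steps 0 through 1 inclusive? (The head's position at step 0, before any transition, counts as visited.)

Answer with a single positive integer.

Answer: 2

Derivation:
Step 1: in state A at pos -2, read 1 -> (A,1)->write 1,move L,goto B. Now: state=B, head=-3, tape[-4..-1]=0010 (head:  ^)
Head positions at steps 0..1: starting at -2, distinct positions visited = {-3, -2} -> 2 position(s)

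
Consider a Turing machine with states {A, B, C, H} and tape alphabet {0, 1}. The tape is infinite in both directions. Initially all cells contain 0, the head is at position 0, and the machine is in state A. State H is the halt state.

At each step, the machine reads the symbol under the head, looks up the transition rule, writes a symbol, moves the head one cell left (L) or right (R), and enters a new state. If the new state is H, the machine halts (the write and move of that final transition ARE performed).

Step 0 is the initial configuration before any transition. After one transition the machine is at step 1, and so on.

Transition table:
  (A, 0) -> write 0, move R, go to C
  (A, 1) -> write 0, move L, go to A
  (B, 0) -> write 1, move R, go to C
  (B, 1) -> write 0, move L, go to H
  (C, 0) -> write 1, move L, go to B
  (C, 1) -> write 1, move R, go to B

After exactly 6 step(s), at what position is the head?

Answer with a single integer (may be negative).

Answer: 2

Derivation:
Step 1: in state A at pos 0, read 0 -> (A,0)->write 0,move R,goto C. Now: state=C, head=1, tape[-1..2]=0000 (head:   ^)
Step 2: in state C at pos 1, read 0 -> (C,0)->write 1,move L,goto B. Now: state=B, head=0, tape[-1..2]=0010 (head:  ^)
Step 3: in state B at pos 0, read 0 -> (B,0)->write 1,move R,goto C. Now: state=C, head=1, tape[-1..2]=0110 (head:   ^)
Step 4: in state C at pos 1, read 1 -> (C,1)->write 1,move R,goto B. Now: state=B, head=2, tape[-1..3]=01100 (head:    ^)
Step 5: in state B at pos 2, read 0 -> (B,0)->write 1,move R,goto C. Now: state=C, head=3, tape[-1..4]=011100 (head:     ^)
Step 6: in state C at pos 3, read 0 -> (C,0)->write 1,move L,goto B. Now: state=B, head=2, tape[-1..4]=011110 (head:    ^)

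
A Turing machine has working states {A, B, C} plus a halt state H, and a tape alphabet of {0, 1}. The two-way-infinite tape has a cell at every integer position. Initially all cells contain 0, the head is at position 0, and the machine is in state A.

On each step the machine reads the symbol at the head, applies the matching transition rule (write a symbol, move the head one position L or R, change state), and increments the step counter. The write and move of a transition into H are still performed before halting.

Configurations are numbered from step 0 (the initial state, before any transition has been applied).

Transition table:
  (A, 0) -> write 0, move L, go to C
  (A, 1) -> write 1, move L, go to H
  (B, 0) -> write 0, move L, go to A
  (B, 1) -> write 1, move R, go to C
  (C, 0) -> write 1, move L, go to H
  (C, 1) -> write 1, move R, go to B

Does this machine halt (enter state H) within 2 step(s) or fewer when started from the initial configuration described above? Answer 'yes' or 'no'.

Step 1: in state A at pos 0, read 0 -> (A,0)->write 0,move L,goto C. Now: state=C, head=-1, tape[-2..1]=0000 (head:  ^)
Step 2: in state C at pos -1, read 0 -> (C,0)->write 1,move L,goto H. Now: state=H, head=-2, tape[-3..1]=00100 (head:  ^)
State H reached at step 2; 2 <= 2 -> yes

Answer: yes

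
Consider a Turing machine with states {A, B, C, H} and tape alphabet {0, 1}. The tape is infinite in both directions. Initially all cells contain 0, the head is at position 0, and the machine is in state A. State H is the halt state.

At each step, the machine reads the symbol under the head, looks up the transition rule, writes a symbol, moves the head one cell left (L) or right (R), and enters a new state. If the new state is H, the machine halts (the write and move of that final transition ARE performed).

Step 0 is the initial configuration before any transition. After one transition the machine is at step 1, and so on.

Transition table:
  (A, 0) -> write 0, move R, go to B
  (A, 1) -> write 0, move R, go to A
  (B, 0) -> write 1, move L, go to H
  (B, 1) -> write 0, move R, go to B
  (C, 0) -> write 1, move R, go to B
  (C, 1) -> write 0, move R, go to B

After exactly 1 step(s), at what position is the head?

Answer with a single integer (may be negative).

Step 1: in state A at pos 0, read 0 -> (A,0)->write 0,move R,goto B. Now: state=B, head=1, tape[-1..2]=0000 (head:   ^)

Answer: 1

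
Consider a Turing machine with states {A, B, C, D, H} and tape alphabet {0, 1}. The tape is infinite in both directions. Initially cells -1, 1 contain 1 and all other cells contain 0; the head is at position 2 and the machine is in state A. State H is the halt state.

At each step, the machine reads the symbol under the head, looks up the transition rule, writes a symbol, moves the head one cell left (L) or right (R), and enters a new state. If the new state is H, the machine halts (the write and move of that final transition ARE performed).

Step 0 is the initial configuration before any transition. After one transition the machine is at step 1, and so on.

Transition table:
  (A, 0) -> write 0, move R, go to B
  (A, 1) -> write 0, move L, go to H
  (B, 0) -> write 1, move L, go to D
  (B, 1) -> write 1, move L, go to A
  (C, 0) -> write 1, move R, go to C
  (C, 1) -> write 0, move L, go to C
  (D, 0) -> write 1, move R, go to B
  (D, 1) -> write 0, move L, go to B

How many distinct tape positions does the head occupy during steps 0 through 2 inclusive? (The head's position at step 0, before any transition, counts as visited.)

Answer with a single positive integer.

Answer: 2

Derivation:
Step 1: in state A at pos 2, read 0 -> (A,0)->write 0,move R,goto B. Now: state=B, head=3, tape[-2..4]=0101000 (head:      ^)
Step 2: in state B at pos 3, read 0 -> (B,0)->write 1,move L,goto D. Now: state=D, head=2, tape[-2..4]=0101010 (head:     ^)
Head positions at steps 0..2: starting at 2, distinct positions visited = {2, 3} -> 2 position(s)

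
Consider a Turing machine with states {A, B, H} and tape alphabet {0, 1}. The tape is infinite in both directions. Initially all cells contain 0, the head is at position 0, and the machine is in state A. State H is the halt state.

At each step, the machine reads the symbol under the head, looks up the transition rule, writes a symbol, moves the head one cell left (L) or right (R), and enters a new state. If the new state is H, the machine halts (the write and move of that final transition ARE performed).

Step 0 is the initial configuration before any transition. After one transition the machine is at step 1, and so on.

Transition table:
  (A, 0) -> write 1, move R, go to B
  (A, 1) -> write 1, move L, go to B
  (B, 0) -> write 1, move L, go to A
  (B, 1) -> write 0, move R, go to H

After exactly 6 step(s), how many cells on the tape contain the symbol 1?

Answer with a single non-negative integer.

Step 1: in state A at pos 0, read 0 -> (A,0)->write 1,move R,goto B. Now: state=B, head=1, tape[-1..2]=0100 (head:   ^)
Step 2: in state B at pos 1, read 0 -> (B,0)->write 1,move L,goto A. Now: state=A, head=0, tape[-1..2]=0110 (head:  ^)
Step 3: in state A at pos 0, read 1 -> (A,1)->write 1,move L,goto B. Now: state=B, head=-1, tape[-2..2]=00110 (head:  ^)
Step 4: in state B at pos -1, read 0 -> (B,0)->write 1,move L,goto A. Now: state=A, head=-2, tape[-3..2]=001110 (head:  ^)
Step 5: in state A at pos -2, read 0 -> (A,0)->write 1,move R,goto B. Now: state=B, head=-1, tape[-3..2]=011110 (head:   ^)
Step 6: in state B at pos -1, read 1 -> (B,1)->write 0,move R,goto H. Now: state=H, head=0, tape[-3..2]=010110 (head:    ^)
Cells containing 1 after step 6: {-2, 0, 1} -> 3 cell(s)

Answer: 3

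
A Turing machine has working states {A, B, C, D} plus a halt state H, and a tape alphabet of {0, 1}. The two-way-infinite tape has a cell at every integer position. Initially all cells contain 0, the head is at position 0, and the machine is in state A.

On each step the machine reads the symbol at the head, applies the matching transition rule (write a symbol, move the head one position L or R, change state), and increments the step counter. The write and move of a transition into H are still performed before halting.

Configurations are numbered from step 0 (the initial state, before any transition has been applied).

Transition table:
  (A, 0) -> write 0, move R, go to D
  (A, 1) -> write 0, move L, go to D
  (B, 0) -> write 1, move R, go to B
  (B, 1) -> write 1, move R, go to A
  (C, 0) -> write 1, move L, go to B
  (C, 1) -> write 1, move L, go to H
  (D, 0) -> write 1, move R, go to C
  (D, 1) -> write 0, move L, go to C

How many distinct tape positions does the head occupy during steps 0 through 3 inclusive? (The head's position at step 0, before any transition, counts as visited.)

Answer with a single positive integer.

Step 1: in state A at pos 0, read 0 -> (A,0)->write 0,move R,goto D. Now: state=D, head=1, tape[-1..2]=0000 (head:   ^)
Step 2: in state D at pos 1, read 0 -> (D,0)->write 1,move R,goto C. Now: state=C, head=2, tape[-1..3]=00100 (head:    ^)
Step 3: in state C at pos 2, read 0 -> (C,0)->write 1,move L,goto B. Now: state=B, head=1, tape[-1..3]=00110 (head:   ^)
Head positions at steps 0..3: starting at 0, distinct positions visited = {0, 1, 2} -> 3 position(s)

Answer: 3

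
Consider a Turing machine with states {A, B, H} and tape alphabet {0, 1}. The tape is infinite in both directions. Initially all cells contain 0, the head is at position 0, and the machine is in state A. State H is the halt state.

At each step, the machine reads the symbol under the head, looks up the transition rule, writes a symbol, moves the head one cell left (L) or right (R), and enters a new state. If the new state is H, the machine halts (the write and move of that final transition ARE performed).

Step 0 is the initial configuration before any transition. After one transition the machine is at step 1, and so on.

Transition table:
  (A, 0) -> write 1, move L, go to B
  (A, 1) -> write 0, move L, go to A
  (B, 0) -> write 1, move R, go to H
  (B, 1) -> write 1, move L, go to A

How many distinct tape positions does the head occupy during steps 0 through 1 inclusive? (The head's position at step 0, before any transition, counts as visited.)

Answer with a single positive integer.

Answer: 2

Derivation:
Step 1: in state A at pos 0, read 0 -> (A,0)->write 1,move L,goto B. Now: state=B, head=-1, tape[-2..1]=0010 (head:  ^)
Head positions at steps 0..1: starting at 0, distinct positions visited = {-1, 0} -> 2 position(s)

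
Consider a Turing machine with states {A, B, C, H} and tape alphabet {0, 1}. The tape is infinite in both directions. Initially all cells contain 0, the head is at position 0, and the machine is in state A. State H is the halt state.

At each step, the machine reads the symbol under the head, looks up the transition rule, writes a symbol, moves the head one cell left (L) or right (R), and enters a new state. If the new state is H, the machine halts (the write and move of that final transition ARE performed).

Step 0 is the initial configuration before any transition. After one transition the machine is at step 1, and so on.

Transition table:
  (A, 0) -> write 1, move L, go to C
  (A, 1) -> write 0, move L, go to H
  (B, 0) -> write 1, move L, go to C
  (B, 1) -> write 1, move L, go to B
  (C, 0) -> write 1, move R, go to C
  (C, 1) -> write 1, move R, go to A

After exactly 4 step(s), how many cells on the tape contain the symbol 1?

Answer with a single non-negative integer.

Answer: 3

Derivation:
Step 1: in state A at pos 0, read 0 -> (A,0)->write 1,move L,goto C. Now: state=C, head=-1, tape[-2..1]=0010 (head:  ^)
Step 2: in state C at pos -1, read 0 -> (C,0)->write 1,move R,goto C. Now: state=C, head=0, tape[-2..1]=0110 (head:   ^)
Step 3: in state C at pos 0, read 1 -> (C,1)->write 1,move R,goto A. Now: state=A, head=1, tape[-2..2]=01100 (head:    ^)
Step 4: in state A at pos 1, read 0 -> (A,0)->write 1,move L,goto C. Now: state=C, head=0, tape[-2..2]=01110 (head:   ^)
Cells containing 1 after step 4: {-1, 0, 1} -> 3 cell(s)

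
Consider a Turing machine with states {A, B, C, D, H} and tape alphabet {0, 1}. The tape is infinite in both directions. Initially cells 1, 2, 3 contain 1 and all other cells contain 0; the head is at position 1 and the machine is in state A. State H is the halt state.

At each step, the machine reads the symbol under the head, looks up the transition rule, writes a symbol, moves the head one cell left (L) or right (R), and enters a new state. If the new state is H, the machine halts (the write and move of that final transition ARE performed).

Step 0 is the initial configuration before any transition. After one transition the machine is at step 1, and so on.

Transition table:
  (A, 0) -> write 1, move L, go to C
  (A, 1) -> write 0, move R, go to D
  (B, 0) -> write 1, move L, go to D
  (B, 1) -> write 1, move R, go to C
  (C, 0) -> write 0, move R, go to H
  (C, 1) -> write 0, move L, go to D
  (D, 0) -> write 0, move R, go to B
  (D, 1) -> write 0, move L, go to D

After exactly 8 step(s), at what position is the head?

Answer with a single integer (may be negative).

Step 1: in state A at pos 1, read 1 -> (A,1)->write 0,move R,goto D. Now: state=D, head=2, tape[0..4]=00110 (head:   ^)
Step 2: in state D at pos 2, read 1 -> (D,1)->write 0,move L,goto D. Now: state=D, head=1, tape[0..4]=00010 (head:  ^)
Step 3: in state D at pos 1, read 0 -> (D,0)->write 0,move R,goto B. Now: state=B, head=2, tape[0..4]=00010 (head:   ^)
Step 4: in state B at pos 2, read 0 -> (B,0)->write 1,move L,goto D. Now: state=D, head=1, tape[0..4]=00110 (head:  ^)
Step 5: in state D at pos 1, read 0 -> (D,0)->write 0,move R,goto B. Now: state=B, head=2, tape[0..4]=00110 (head:   ^)
Step 6: in state B at pos 2, read 1 -> (B,1)->write 1,move R,goto C. Now: state=C, head=3, tape[0..4]=00110 (head:    ^)
Step 7: in state C at pos 3, read 1 -> (C,1)->write 0,move L,goto D. Now: state=D, head=2, tape[0..4]=00100 (head:   ^)
Step 8: in state D at pos 2, read 1 -> (D,1)->write 0,move L,goto D. Now: state=D, head=1, tape[0..4]=00000 (head:  ^)

Answer: 1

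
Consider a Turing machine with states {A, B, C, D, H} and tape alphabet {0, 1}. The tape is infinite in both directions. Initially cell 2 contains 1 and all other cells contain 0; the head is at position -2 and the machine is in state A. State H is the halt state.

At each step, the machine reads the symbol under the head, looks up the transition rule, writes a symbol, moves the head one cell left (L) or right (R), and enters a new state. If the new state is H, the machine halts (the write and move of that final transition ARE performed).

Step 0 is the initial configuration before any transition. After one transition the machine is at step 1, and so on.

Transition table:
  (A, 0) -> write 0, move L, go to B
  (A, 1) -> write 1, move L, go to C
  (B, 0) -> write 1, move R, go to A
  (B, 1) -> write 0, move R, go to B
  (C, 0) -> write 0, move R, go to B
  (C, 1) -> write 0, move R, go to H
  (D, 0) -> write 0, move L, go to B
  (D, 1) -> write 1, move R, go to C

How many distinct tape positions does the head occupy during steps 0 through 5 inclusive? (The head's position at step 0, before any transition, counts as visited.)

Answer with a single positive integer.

Answer: 3

Derivation:
Step 1: in state A at pos -2, read 0 -> (A,0)->write 0,move L,goto B. Now: state=B, head=-3, tape[-4..3]=00000010 (head:  ^)
Step 2: in state B at pos -3, read 0 -> (B,0)->write 1,move R,goto A. Now: state=A, head=-2, tape[-4..3]=01000010 (head:   ^)
Step 3: in state A at pos -2, read 0 -> (A,0)->write 0,move L,goto B. Now: state=B, head=-3, tape[-4..3]=01000010 (head:  ^)
Step 4: in state B at pos -3, read 1 -> (B,1)->write 0,move R,goto B. Now: state=B, head=-2, tape[-4..3]=00000010 (head:   ^)
Step 5: in state B at pos -2, read 0 -> (B,0)->write 1,move R,goto A. Now: state=A, head=-1, tape[-4..3]=00100010 (head:    ^)
Head positions at steps 0..5: starting at -2, distinct positions visited = {-3, -2, -1} -> 3 position(s)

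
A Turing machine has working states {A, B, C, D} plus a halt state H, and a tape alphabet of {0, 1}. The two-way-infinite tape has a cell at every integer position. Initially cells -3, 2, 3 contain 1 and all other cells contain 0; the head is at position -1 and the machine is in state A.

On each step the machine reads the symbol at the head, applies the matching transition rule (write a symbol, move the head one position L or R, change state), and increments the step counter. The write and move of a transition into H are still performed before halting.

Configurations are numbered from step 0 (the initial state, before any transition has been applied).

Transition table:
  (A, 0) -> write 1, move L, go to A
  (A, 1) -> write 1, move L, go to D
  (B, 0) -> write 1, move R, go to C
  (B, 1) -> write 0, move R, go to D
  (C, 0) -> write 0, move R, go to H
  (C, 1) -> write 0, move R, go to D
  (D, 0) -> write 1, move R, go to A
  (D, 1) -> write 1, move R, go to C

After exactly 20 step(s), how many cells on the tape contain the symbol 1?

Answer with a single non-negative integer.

Answer: 5

Derivation:
Step 1: in state A at pos -1, read 0 -> (A,0)->write 1,move L,goto A. Now: state=A, head=-2, tape[-4..4]=010100110 (head:   ^)
Step 2: in state A at pos -2, read 0 -> (A,0)->write 1,move L,goto A. Now: state=A, head=-3, tape[-4..4]=011100110 (head:  ^)
Step 3: in state A at pos -3, read 1 -> (A,1)->write 1,move L,goto D. Now: state=D, head=-4, tape[-5..4]=0011100110 (head:  ^)
Step 4: in state D at pos -4, read 0 -> (D,0)->write 1,move R,goto A. Now: state=A, head=-3, tape[-5..4]=0111100110 (head:   ^)
Step 5: in state A at pos -3, read 1 -> (A,1)->write 1,move L,goto D. Now: state=D, head=-4, tape[-5..4]=0111100110 (head:  ^)
Step 6: in state D at pos -4, read 1 -> (D,1)->write 1,move R,goto C. Now: state=C, head=-3, tape[-5..4]=0111100110 (head:   ^)
Step 7: in state C at pos -3, read 1 -> (C,1)->write 0,move R,goto D. Now: state=D, head=-2, tape[-5..4]=0101100110 (head:    ^)
Step 8: in state D at pos -2, read 1 -> (D,1)->write 1,move R,goto C. Now: state=C, head=-1, tape[-5..4]=0101100110 (head:     ^)
Step 9: in state C at pos -1, read 1 -> (C,1)->write 0,move R,goto D. Now: state=D, head=0, tape[-5..4]=0101000110 (head:      ^)
Step 10: in state D at pos 0, read 0 -> (D,0)->write 1,move R,goto A. Now: state=A, head=1, tape[-5..4]=0101010110 (head:       ^)
Step 11: in state A at pos 1, read 0 -> (A,0)->write 1,move L,goto A. Now: state=A, head=0, tape[-5..4]=0101011110 (head:      ^)
Step 12: in state A at pos 0, read 1 -> (A,1)->write 1,move L,goto D. Now: state=D, head=-1, tape[-5..4]=0101011110 (head:     ^)
Step 13: in state D at pos -1, read 0 -> (D,0)->write 1,move R,goto A. Now: state=A, head=0, tape[-5..4]=0101111110 (head:      ^)
Step 14: in state A at pos 0, read 1 -> (A,1)->write 1,move L,goto D. Now: state=D, head=-1, tape[-5..4]=0101111110 (head:     ^)
Step 15: in state D at pos -1, read 1 -> (D,1)->write 1,move R,goto C. Now: state=C, head=0, tape[-5..4]=0101111110 (head:      ^)
Step 16: in state C at pos 0, read 1 -> (C,1)->write 0,move R,goto D. Now: state=D, head=1, tape[-5..4]=0101101110 (head:       ^)
Step 17: in state D at pos 1, read 1 -> (D,1)->write 1,move R,goto C. Now: state=C, head=2, tape[-5..4]=0101101110 (head:        ^)
Step 18: in state C at pos 2, read 1 -> (C,1)->write 0,move R,goto D. Now: state=D, head=3, tape[-5..4]=0101101010 (head:         ^)
Step 19: in state D at pos 3, read 1 -> (D,1)->write 1,move R,goto C. Now: state=C, head=4, tape[-5..5]=01011010100 (head:          ^)
Step 20: in state C at pos 4, read 0 -> (C,0)->write 0,move R,goto H. Now: state=H, head=5, tape[-5..6]=010110101000 (head:           ^)
Cells containing 1 after step 20: {-4, -2, -1, 1, 3} -> 5 cell(s)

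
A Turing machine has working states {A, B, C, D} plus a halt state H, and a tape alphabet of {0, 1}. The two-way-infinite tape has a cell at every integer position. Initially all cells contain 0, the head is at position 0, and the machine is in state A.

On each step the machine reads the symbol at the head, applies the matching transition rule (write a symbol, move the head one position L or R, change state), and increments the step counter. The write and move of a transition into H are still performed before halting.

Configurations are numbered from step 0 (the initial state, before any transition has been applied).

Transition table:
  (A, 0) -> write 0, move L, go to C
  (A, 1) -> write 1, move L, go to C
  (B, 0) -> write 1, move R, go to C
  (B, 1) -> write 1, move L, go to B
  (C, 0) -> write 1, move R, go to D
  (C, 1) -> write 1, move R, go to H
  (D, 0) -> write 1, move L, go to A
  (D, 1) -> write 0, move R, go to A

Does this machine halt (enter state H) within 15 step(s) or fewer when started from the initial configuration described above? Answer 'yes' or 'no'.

Answer: yes

Derivation:
Step 1: in state A at pos 0, read 0 -> (A,0)->write 0,move L,goto C. Now: state=C, head=-1, tape[-2..1]=0000 (head:  ^)
Step 2: in state C at pos -1, read 0 -> (C,0)->write 1,move R,goto D. Now: state=D, head=0, tape[-2..1]=0100 (head:   ^)
Step 3: in state D at pos 0, read 0 -> (D,0)->write 1,move L,goto A. Now: state=A, head=-1, tape[-2..1]=0110 (head:  ^)
Step 4: in state A at pos -1, read 1 -> (A,1)->write 1,move L,goto C. Now: state=C, head=-2, tape[-3..1]=00110 (head:  ^)
Step 5: in state C at pos -2, read 0 -> (C,0)->write 1,move R,goto D. Now: state=D, head=-1, tape[-3..1]=01110 (head:   ^)
Step 6: in state D at pos -1, read 1 -> (D,1)->write 0,move R,goto A. Now: state=A, head=0, tape[-3..1]=01010 (head:    ^)
Step 7: in state A at pos 0, read 1 -> (A,1)->write 1,move L,goto C. Now: state=C, head=-1, tape[-3..1]=01010 (head:   ^)
Step 8: in state C at pos -1, read 0 -> (C,0)->write 1,move R,goto D. Now: state=D, head=0, tape[-3..1]=01110 (head:    ^)
Step 9: in state D at pos 0, read 1 -> (D,1)->write 0,move R,goto A. Now: state=A, head=1, tape[-3..2]=011000 (head:     ^)
Step 10: in state A at pos 1, read 0 -> (A,0)->write 0,move L,goto C. Now: state=C, head=0, tape[-3..2]=011000 (head:    ^)
Step 11: in state C at pos 0, read 0 -> (C,0)->write 1,move R,goto D. Now: state=D, head=1, tape[-3..2]=011100 (head:     ^)
Step 12: in state D at pos 1, read 0 -> (D,0)->write 1,move L,goto A. Now: state=A, head=0, tape[-3..2]=011110 (head:    ^)
Step 13: in state A at pos 0, read 1 -> (A,1)->write 1,move L,goto C. Now: state=C, head=-1, tape[-3..2]=011110 (head:   ^)
Step 14: in state C at pos -1, read 1 -> (C,1)->write 1,move R,goto H. Now: state=H, head=0, tape[-3..2]=011110 (head:    ^)
State H reached at step 14; 14 <= 15 -> yes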